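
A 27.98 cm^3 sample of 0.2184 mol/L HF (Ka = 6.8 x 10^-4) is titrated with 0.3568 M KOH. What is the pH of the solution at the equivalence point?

n(HF) = 0.2184 x 0.02798 = 0.006111 mol; V(KOH) at equivalence = 0.006111/0.3568 = 0.01713 L.
At equivalence all the acid is converted to F-; total volume = 0.02798 + 0.01713 = 0.04511 L, so [F-] = 0.006111/0.04511 = 0.1355 M.
Kb = Kw/Ka = 1.0e-14 / 6.8 x 10^-4 = 1.47e-11.
[OH^-] = sqrt(Kb x [F-]) = sqrt(1.47e-11 x 0.1355) = 1.41e-6 M.
pOH = 5.85, so pH = 14.00 - 5.85 = 8.15.

8.15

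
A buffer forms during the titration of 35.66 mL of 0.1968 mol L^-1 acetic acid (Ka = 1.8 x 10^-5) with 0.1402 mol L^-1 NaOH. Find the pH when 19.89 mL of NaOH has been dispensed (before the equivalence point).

4.56

Initial n(CH3COOH) = 0.1968 x 0.03566 = 0.007018 mol.
n(NaOH) added = 0.1402 x 0.01989 = 0.002789 mol, converting that many moles of CH3COOH to CH3COO-.
Remaining n(CH3COOH) = 0.004229 mol; n(CH3COO-) = 0.002789 mol.
By Henderson-Hasselbalch, pH = pKa + log([A^-]/[HA]) = 4.74 + log(0.002789/0.004229) = 4.74 + (-0.18) = 4.56.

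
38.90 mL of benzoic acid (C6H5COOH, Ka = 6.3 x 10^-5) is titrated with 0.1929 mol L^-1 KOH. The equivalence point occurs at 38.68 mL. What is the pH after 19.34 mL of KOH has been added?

4.20

19.34 mL is exactly half the equivalence volume (38.68/2), i.e. the half-equivalence point.
There, n(HA) = n(A^-), so pH = pKa = -log(6.3 x 10^-5) = 4.20.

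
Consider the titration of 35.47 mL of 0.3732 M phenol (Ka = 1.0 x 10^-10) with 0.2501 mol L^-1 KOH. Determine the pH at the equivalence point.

11.59

n(C6H5OH) = 0.3732 x 0.03547 = 0.01324 mol; V(KOH) at equivalence = 0.01324/0.2501 = 0.05293 L.
At equivalence all the acid is converted to C6H5O-; total volume = 0.03547 + 0.05293 = 0.08840 L, so [C6H5O-] = 0.01324/0.08840 = 0.1497 M.
Kb = Kw/Ka = 1.0e-14 / 1.0 x 10^-10 = 0.000100.
[OH^-] = sqrt(Kb x [C6H5O-]) = sqrt(0.000100 x 0.1497) = 0.00387 M.
pOH = 2.41, so pH = 14.00 - 2.41 = 11.59.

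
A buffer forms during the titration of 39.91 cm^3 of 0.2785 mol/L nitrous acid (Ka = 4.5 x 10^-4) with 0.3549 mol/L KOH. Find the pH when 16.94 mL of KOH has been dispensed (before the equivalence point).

Initial n(HNO2) = 0.2785 x 0.03991 = 0.01111 mol.
n(KOH) added = 0.3549 x 0.01694 = 0.006012 mol, converting that many moles of HNO2 to NO2-.
Remaining n(HNO2) = 0.005103 mol; n(NO2-) = 0.006012 mol.
By Henderson-Hasselbalch, pH = pKa + log([A^-]/[HA]) = 3.35 + log(0.006012/0.005103) = 3.35 + (+0.07) = 3.42.

3.42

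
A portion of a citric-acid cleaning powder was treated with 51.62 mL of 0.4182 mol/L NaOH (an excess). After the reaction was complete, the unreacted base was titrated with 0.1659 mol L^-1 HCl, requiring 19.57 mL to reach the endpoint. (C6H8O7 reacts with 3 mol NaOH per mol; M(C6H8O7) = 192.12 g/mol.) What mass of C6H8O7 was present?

1.17 g

Total n(NaOH) added = 0.4182 x 0.05162 = 0.02159 mol.
n(HCl) used = 0.1659 x 0.01957 = 0.003247 mol, which equals the excess n(NaOH).
So n(NaOH) consumed by the sample = 0.02159 - 0.003247 = 0.01834 mol.
n(C6H8O7) = 0.01834 / 3 = 0.006114 mol.
mass = 0.006114 mol x 192.12 g/mol = 1.17 g.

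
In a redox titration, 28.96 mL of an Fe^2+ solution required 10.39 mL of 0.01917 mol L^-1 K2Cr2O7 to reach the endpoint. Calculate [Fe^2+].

n(K2Cr2O7) = 0.01917 x 0.01039 = 0.0001992 mol.
From the balanced equation, 1 mol K2Cr2O7 reacts with 6 mol Fe^2+, so n(Fe^2+) = 0.0001992 x 6/1 = 0.001195 mol.
[Fe^2+] = 0.001195 / 0.02896 L = 0.0413 M.

0.0413 M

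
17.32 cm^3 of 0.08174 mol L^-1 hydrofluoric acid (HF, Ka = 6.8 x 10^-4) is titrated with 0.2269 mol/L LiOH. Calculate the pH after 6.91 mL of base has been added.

n(acid) = 0.08174 x 0.01732 = 0.001416 mol; n(LiOH) added = 0.2269 x 0.006910 = 0.001568 mol.
Base is in excess by 0.001568 - 0.001416 = 0.0001521 mol in a total volume of 0.02423 L.
[OH^-] = 0.0001521/0.02423 = 0.006279 M, so pOH = 2.20 and pH = 14.00 - 2.20 = 11.80.

11.80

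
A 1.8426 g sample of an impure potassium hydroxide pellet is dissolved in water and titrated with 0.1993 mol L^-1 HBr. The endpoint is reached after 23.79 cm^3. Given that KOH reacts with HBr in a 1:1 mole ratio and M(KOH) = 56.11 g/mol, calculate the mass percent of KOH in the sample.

n(HBr) = 0.1993 x 0.02379 = 0.004741 mol.
n(KOH) = 0.004741 / 1 = 0.004741 mol.
mass of KOH = 0.004741 x 56.11 = 0.2660 g.
% purity = 0.2660 / 1.8426 x 100 = 14.4%.

14.4%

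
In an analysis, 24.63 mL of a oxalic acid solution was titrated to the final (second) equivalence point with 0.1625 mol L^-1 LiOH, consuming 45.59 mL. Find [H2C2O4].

n(LiOH) = 0.1625 x 0.04559 = 0.007408 mol.
At the final (second) equivalence point, 2 mol OH^- react per mol H2C2O4, so n(H2C2O4) = 0.007408 / 2 = 0.003704 mol.
[H2C2O4] = 0.003704 / 0.02463 L = 0.150 M.

0.150 M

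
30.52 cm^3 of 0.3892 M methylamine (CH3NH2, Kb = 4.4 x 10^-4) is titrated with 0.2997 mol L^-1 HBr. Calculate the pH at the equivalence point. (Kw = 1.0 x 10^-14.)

n(CH3NH2) = 0.3892 x 0.03052 = 0.01188 mol; V(HBr) at equivalence = 0.01188/0.2997 = 0.03963 L.
At equivalence the base is fully converted to CH3NH3+; total volume = 0.07015 L, so [CH3NH3+] = 0.01188/0.07015 = 0.1693 M.
Ka(CH3NH3+) = Kw/Kb = 1.0e-14 / 4.4 x 10^-4 = 2.27e-11.
[H^+] = sqrt(Ka x [CH3NH3+]) = sqrt(2.27e-11 x 0.1693) = 1.96e-6 M.
pH = -log(1.96e-6) = 5.71.

5.71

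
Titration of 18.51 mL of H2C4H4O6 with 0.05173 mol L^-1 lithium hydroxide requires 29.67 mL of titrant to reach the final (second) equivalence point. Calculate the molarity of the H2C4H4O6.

0.0415 M

n(LiOH) = 0.05173 x 0.02967 = 0.001535 mol.
At the final (second) equivalence point, 2 mol OH^- react per mol H2C4H4O6, so n(H2C4H4O6) = 0.001535 / 2 = 0.0007674 mol.
[H2C4H4O6] = 0.0007674 / 0.01851 L = 0.0415 M.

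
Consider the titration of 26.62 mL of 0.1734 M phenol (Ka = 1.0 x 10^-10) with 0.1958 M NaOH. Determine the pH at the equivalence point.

11.48

n(C6H5OH) = 0.1734 x 0.02662 = 0.004616 mol; V(NaOH) at equivalence = 0.004616/0.1958 = 0.02357 L.
At equivalence all the acid is converted to C6H5O-; total volume = 0.02662 + 0.02357 = 0.05019 L, so [C6H5O-] = 0.004616/0.05019 = 0.09196 M.
Kb = Kw/Ka = 1.0e-14 / 1.0 x 10^-10 = 0.000100.
[OH^-] = sqrt(Kb x [C6H5O-]) = sqrt(0.000100 x 0.09196) = 0.00303 M.
pOH = 2.52, so pH = 14.00 - 2.52 = 11.48.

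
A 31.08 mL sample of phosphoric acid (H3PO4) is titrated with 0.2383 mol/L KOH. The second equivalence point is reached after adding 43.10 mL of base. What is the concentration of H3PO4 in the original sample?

0.165 M

n(KOH) = 0.2383 x 0.04310 = 0.01027 mol.
At the second equivalence point, 2 mol OH^- react per mol H3PO4, so n(H3PO4) = 0.01027 / 2 = 0.005135 mol.
[H3PO4] = 0.005135 / 0.03108 L = 0.165 M.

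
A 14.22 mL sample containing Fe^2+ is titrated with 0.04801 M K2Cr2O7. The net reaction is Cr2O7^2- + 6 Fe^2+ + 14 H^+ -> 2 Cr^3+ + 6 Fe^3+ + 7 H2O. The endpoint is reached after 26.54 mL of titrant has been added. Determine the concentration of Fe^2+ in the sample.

0.538 M

n(K2Cr2O7) = 0.04801 x 0.02654 = 0.001274 mol.
From the balanced equation, 1 mol K2Cr2O7 reacts with 6 mol Fe^2+, so n(Fe^2+) = 0.001274 x 6/1 = 0.007645 mol.
[Fe^2+] = 0.007645 / 0.01422 L = 0.538 M.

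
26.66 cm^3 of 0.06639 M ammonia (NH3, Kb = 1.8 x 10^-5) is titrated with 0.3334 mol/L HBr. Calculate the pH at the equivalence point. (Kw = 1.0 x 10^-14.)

n(NH3) = 0.06639 x 0.02666 = 0.001770 mol; V(HBr) at equivalence = 0.001770/0.3334 = 0.005309 L.
At equivalence the base is fully converted to NH4+; total volume = 0.03197 L, so [NH4+] = 0.001770/0.03197 = 0.05537 M.
Ka(NH4+) = Kw/Kb = 1.0e-14 / 1.8 x 10^-5 = 5.56e-10.
[H^+] = sqrt(Ka x [NH4+]) = sqrt(5.56e-10 x 0.05537) = 5.55e-6 M.
pH = -log(5.55e-6) = 5.26.

5.26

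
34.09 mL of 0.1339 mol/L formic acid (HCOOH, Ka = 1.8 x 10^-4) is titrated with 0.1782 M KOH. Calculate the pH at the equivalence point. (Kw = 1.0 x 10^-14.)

n(HCOOH) = 0.1339 x 0.03409 = 0.004565 mol; V(KOH) at equivalence = 0.004565/0.1782 = 0.02562 L.
At equivalence all the acid is converted to HCOO-; total volume = 0.03409 + 0.02562 = 0.05971 L, so [HCOO-] = 0.004565/0.05971 = 0.07645 M.
Kb = Kw/Ka = 1.0e-14 / 1.8 x 10^-4 = 5.56e-11.
[OH^-] = sqrt(Kb x [HCOO-]) = sqrt(5.56e-11 x 0.07645) = 2.06e-6 M.
pOH = 5.69, so pH = 14.00 - 5.69 = 8.31.

8.31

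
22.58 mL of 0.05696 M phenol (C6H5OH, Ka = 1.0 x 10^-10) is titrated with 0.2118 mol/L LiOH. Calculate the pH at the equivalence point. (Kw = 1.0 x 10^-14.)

n(C6H5OH) = 0.05696 x 0.02258 = 0.001286 mol; V(LiOH) at equivalence = 0.001286/0.2118 = 0.006073 L.
At equivalence all the acid is converted to C6H5O-; total volume = 0.02258 + 0.006073 = 0.02865 L, so [C6H5O-] = 0.001286/0.02865 = 0.04489 M.
Kb = Kw/Ka = 1.0e-14 / 1.0 x 10^-10 = 0.000100.
[OH^-] = sqrt(Kb x [C6H5O-]) = sqrt(0.000100 x 0.04489) = 0.00212 M.
pOH = 2.67, so pH = 14.00 - 2.67 = 11.33.

11.33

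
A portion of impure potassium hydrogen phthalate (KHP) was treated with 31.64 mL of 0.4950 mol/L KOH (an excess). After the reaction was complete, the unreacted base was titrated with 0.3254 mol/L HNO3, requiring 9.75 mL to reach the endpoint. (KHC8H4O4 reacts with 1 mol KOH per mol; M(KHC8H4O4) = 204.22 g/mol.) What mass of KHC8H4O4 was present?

Total n(KOH) added = 0.4950 x 0.03164 = 0.01566 mol.
n(HNO3) used = 0.3254 x 0.009750 = 0.003173 mol, which equals the excess n(KOH).
So n(KOH) consumed by the sample = 0.01566 - 0.003173 = 0.01249 mol.
n(KHC8H4O4) = 0.01249 / 1 = 0.01249 mol.
mass = 0.01249 mol x 204.22 g/mol = 2.55 g.

2.55 g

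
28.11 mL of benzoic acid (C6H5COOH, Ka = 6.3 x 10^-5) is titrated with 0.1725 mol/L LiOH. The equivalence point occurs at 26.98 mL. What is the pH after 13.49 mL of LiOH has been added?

4.20

13.49 mL is exactly half the equivalence volume (26.98/2), i.e. the half-equivalence point.
There, n(HA) = n(A^-), so pH = pKa = -log(6.3 x 10^-5) = 4.20.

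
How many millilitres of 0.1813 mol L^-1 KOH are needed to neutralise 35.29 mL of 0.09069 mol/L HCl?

17.7 mL

n(HCl) = 0.09069 mol/L x 0.03529 L = 0.003200 mol.
At equivalence n(KOH) = n(HCl) = 0.003200 mol.
V(KOH) = 0.003200 / 0.1813 = 0.01765 L = 17.7 mL.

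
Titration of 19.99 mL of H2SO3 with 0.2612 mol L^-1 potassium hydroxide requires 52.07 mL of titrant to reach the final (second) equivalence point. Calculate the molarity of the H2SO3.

n(KOH) = 0.2612 x 0.05207 = 0.01360 mol.
At the final (second) equivalence point, 2 mol OH^- react per mol H2SO3, so n(H2SO3) = 0.01360 / 2 = 0.006800 mol.
[H2SO3] = 0.006800 / 0.01999 L = 0.340 M.

0.340 M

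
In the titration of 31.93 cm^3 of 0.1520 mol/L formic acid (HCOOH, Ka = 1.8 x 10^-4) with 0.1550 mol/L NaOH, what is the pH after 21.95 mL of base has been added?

Initial n(HCOOH) = 0.1520 x 0.03193 = 0.004853 mol.
n(NaOH) added = 0.1550 x 0.02195 = 0.003402 mol, converting that many moles of HCOOH to HCOO-.
Remaining n(HCOOH) = 0.001451 mol; n(HCOO-) = 0.003402 mol.
By Henderson-Hasselbalch, pH = pKa + log([A^-]/[HA]) = 3.74 + log(0.003402/0.001451) = 3.74 + (+0.37) = 4.11.

4.11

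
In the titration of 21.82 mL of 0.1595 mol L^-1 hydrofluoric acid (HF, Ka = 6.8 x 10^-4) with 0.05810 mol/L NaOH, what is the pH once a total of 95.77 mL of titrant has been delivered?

n(acid) = 0.1595 x 0.02182 = 0.003480 mol; n(NaOH) added = 0.05810 x 0.09577 = 0.005564 mol.
Base is in excess by 0.005564 - 0.003480 = 0.002084 mol in a total volume of 0.1176 L.
[OH^-] = 0.002084/0.1176 = 0.01772 M, so pOH = 1.75 and pH = 14.00 - 1.75 = 12.25.

12.25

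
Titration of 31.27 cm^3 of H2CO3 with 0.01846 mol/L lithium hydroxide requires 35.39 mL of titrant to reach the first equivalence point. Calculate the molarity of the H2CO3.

n(LiOH) = 0.01846 x 0.03539 = 0.0006533 mol.
At the first equivalence point, 1 mol OH^- react per mol H2CO3, so n(H2CO3) = 0.0006533 / 1 = 0.0006533 mol.
[H2CO3] = 0.0006533 / 0.03127 L = 0.0209 M.

0.0209 M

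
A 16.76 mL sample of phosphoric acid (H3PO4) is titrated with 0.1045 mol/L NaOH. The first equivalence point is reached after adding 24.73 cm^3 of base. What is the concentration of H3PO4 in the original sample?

n(NaOH) = 0.1045 x 0.02473 = 0.002584 mol.
At the first equivalence point, 1 mol OH^- react per mol H3PO4, so n(H3PO4) = 0.002584 / 1 = 0.002584 mol.
[H3PO4] = 0.002584 / 0.01676 L = 0.154 M.

0.154 M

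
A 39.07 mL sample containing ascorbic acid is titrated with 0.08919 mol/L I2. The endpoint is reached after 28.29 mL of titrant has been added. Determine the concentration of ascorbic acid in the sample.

0.0646 M

n(I2) = 0.08919 x 0.02829 = 0.002523 mol.
From the balanced equation, 1 mol I2 reacts with 1 mol ascorbic acid, so n(ascorbic acid) = 0.002523 x 1/1 = 0.002523 mol.
[ascorbic acid] = 0.002523 / 0.03907 L = 0.0646 M.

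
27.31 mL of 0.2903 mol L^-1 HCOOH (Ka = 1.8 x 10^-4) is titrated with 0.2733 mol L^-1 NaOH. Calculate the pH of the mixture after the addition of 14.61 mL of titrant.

3.75

Initial n(HCOOH) = 0.2903 x 0.02731 = 0.007928 mol.
n(NaOH) added = 0.2733 x 0.01461 = 0.003993 mol, converting that many moles of HCOOH to HCOO-.
Remaining n(HCOOH) = 0.003935 mol; n(HCOO-) = 0.003993 mol.
By Henderson-Hasselbalch, pH = pKa + log([A^-]/[HA]) = 3.74 + log(0.003993/0.003935) = 3.74 + (+0.01) = 3.75.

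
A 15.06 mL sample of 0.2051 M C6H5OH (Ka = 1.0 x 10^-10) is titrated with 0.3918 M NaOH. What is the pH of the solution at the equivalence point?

n(C6H5OH) = 0.2051 x 0.01506 = 0.003089 mol; V(NaOH) at equivalence = 0.003089/0.3918 = 0.007884 L.
At equivalence all the acid is converted to C6H5O-; total volume = 0.01506 + 0.007884 = 0.02294 L, so [C6H5O-] = 0.003089/0.02294 = 0.1346 M.
Kb = Kw/Ka = 1.0e-14 / 1.0 x 10^-10 = 0.000100.
[OH^-] = sqrt(Kb x [C6H5O-]) = sqrt(0.000100 x 0.1346) = 0.00367 M.
pOH = 2.44, so pH = 14.00 - 2.44 = 11.56.

11.56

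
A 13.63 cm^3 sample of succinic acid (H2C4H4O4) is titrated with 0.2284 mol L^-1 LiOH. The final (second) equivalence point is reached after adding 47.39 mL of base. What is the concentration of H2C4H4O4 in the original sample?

n(LiOH) = 0.2284 x 0.04739 = 0.01082 mol.
At the final (second) equivalence point, 2 mol OH^- react per mol H2C4H4O4, so n(H2C4H4O4) = 0.01082 / 2 = 0.005412 mol.
[H2C4H4O4] = 0.005412 / 0.01363 L = 0.397 M.

0.397 M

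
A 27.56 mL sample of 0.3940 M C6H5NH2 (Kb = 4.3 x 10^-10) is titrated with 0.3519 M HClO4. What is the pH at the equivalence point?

n(C6H5NH2) = 0.3940 x 0.02756 = 0.01086 mol; V(HClO4) at equivalence = 0.01086/0.3519 = 0.03086 L.
At equivalence the base is fully converted to C6H5NH3+; total volume = 0.05842 L, so [C6H5NH3+] = 0.01086/0.05842 = 0.1859 M.
Ka(C6H5NH3+) = Kw/Kb = 1.0e-14 / 4.3 x 10^-10 = 2.33e-5.
[H^+] = sqrt(Ka x [C6H5NH3+]) = sqrt(2.33e-5 x 0.1859) = 0.00208 M.
pH = -log(0.00208) = 2.68.

2.68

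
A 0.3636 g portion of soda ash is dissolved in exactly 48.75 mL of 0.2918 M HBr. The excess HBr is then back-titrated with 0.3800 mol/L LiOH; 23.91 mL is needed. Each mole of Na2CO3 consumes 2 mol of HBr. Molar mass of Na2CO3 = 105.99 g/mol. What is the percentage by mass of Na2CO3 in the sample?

74.9%

Total n(HBr) added = 0.2918 x 0.04875 = 0.01423 mol.
n(LiOH) used = 0.3800 x 0.02391 = 0.009086 mol, which equals the excess n(HBr).
So n(HBr) consumed by the sample = 0.01423 - 0.009086 = 0.005139 mol.
n(Na2CO3) = 0.005139 / 2 = 0.002570 mol.
mass Na2CO3 = 0.002570 x 105.99 = 0.2724 g, so %Na2CO3 = 0.2724/0.3636 x 100 = 74.9%.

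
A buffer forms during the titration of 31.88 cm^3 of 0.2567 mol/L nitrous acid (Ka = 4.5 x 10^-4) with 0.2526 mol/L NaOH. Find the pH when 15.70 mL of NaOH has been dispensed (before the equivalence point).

Initial n(HNO2) = 0.2567 x 0.03188 = 0.008184 mol.
n(NaOH) added = 0.2526 x 0.01570 = 0.003966 mol, converting that many moles of HNO2 to NO2-.
Remaining n(HNO2) = 0.004218 mol; n(NO2-) = 0.003966 mol.
By Henderson-Hasselbalch, pH = pKa + log([A^-]/[HA]) = 3.35 + log(0.003966/0.004218) = 3.35 + (-0.03) = 3.32.

3.32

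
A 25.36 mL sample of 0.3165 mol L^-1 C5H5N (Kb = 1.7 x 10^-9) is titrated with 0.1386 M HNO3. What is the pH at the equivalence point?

3.12

n(C5H5N) = 0.3165 x 0.02536 = 0.008026 mol; V(HNO3) at equivalence = 0.008026/0.1386 = 0.05791 L.
At equivalence the base is fully converted to C5H5NH+; total volume = 0.08327 L, so [C5H5NH+] = 0.008026/0.08327 = 0.09639 M.
Ka(C5H5NH+) = Kw/Kb = 1.0e-14 / 1.7 x 10^-9 = 5.88e-6.
[H^+] = sqrt(Ka x [C5H5NH+]) = sqrt(5.88e-6 x 0.09639) = 0.000753 M.
pH = -log(0.000753) = 3.12.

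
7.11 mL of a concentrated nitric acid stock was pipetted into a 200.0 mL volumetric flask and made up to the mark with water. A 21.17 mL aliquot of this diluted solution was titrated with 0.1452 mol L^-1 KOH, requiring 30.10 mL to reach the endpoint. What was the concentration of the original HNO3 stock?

n(KOH) = 0.1452 x 0.03010 = 0.004371 mol.
n(HNO3) in the aliquot = 0.004371 mol.
[diluted HNO3] = 0.004371 / 0.02117 = 0.2064 M.
Dilution factor = 200.0/7.110 = 28.13, so [stock] = 0.2064 x 28.13 = 5.81 M.

5.81 M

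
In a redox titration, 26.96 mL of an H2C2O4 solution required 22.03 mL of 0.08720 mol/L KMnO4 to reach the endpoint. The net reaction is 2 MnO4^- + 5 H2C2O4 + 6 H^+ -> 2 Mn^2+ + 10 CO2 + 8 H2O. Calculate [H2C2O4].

n(KMnO4) = 0.08720 x 0.02203 = 0.001921 mol.
From the balanced equation, 2 mol KMnO4 reacts with 5 mol H2C2O4, so n(H2C2O4) = 0.001921 x 5/2 = 0.004803 mol.
[H2C2O4] = 0.004803 / 0.02696 L = 0.178 M.

0.178 M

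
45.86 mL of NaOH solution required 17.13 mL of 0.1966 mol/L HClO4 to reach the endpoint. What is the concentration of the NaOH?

n(HClO4) delivered = 0.1966 x 0.01713 = 0.003368 mol.
For a 1:1 reaction, n(NaOH) = 0.003368 mol.
[NaOH] = 0.003368 mol / 0.04586 L = 0.0734 M.

0.0734 M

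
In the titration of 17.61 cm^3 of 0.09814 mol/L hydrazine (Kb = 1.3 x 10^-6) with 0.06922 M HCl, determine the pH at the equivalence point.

4.75

n(N2H4) = 0.09814 x 0.01761 = 0.001728 mol; V(HCl) at equivalence = 0.001728/0.06922 = 0.02497 L.
At equivalence the base is fully converted to N2H5+; total volume = 0.04258 L, so [N2H5+] = 0.001728/0.04258 = 0.04059 M.
Ka(N2H5+) = Kw/Kb = 1.0e-14 / 1.3 x 10^-6 = 7.69e-9.
[H^+] = sqrt(Ka x [N2H5+]) = sqrt(7.69e-9 x 0.04059) = 1.77e-5 M.
pH = -log(1.77e-5) = 4.75.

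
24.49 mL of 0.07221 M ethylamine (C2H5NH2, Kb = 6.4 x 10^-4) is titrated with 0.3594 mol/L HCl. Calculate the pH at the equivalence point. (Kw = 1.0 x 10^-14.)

n(C2H5NH2) = 0.07221 x 0.02449 = 0.001768 mol; V(HCl) at equivalence = 0.001768/0.3594 = 0.004920 L.
At equivalence the base is fully converted to C2H5NH3+; total volume = 0.02941 L, so [C2H5NH3+] = 0.001768/0.02941 = 0.06013 M.
Ka(C2H5NH3+) = Kw/Kb = 1.0e-14 / 6.4 x 10^-4 = 1.56e-11.
[H^+] = sqrt(Ka x [C2H5NH3+]) = sqrt(1.56e-11 x 0.06013) = 9.69e-7 M.
pH = -log(9.69e-7) = 6.01.

6.01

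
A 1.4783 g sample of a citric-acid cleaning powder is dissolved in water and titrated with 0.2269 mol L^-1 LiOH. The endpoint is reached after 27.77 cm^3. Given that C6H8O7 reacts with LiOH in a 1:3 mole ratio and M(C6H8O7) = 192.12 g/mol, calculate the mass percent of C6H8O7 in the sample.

27.3%

n(LiOH) = 0.2269 x 0.02777 = 0.006301 mol.
n(C6H8O7) = 0.006301 / 3 = 0.002100 mol.
mass of C6H8O7 = 0.002100 x 192.12 = 0.4035 g.
% purity = 0.4035 / 1.4783 x 100 = 27.3%.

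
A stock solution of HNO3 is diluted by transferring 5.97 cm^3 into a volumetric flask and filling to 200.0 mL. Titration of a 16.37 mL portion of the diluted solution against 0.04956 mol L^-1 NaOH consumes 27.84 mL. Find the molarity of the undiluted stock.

n(NaOH) = 0.04956 x 0.02784 = 0.001380 mol.
n(HNO3) in the aliquot = 0.001380 mol.
[diluted HNO3] = 0.001380 / 0.01637 = 0.08429 M.
Dilution factor = 200.0/5.970 = 33.50, so [stock] = 0.08429 x 33.50 = 2.82 M.

2.82 M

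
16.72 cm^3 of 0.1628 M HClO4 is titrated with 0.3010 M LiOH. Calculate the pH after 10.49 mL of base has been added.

12.20

n(acid) = 0.1628 x 0.01672 = 0.002722 mol; n(LiOH) added = 0.3010 x 0.01049 = 0.003157 mol.
Base is in excess by 0.003157 - 0.002722 = 0.0004355 mol in a total volume of 0.02721 L.
[OH^-] = 0.0004355/0.02721 = 0.01600 M, so pOH = 1.80 and pH = 14.00 - 1.80 = 12.20.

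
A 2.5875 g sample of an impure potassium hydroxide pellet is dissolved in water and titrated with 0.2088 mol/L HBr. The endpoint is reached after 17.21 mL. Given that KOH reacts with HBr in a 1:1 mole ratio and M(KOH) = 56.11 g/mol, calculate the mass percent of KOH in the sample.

n(HBr) = 0.2088 x 0.01721 = 0.003593 mol.
n(KOH) = 0.003593 / 1 = 0.003593 mol.
mass of KOH = 0.003593 x 56.11 = 0.2016 g.
% purity = 0.2016 / 2.5875 x 100 = 7.79%.

7.79%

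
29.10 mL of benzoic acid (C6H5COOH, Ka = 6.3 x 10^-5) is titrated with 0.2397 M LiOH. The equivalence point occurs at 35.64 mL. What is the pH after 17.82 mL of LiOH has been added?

4.20

17.82 mL is exactly half the equivalence volume (35.64/2), i.e. the half-equivalence point.
There, n(HA) = n(A^-), so pH = pKa = -log(6.3 x 10^-5) = 4.20.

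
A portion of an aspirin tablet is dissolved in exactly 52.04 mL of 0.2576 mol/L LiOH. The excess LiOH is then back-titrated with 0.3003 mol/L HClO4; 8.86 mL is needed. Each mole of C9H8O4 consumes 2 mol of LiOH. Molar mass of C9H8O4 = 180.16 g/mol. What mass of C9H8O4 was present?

0.968 g

Total n(LiOH) added = 0.2576 x 0.05204 = 0.01341 mol.
n(HClO4) used = 0.3003 x 0.008860 = 0.002661 mol, which equals the excess n(LiOH).
So n(LiOH) consumed by the sample = 0.01341 - 0.002661 = 0.01074 mol.
n(C9H8O4) = 0.01074 / 2 = 0.005372 mol.
mass = 0.005372 mol x 180.16 g/mol = 0.968 g.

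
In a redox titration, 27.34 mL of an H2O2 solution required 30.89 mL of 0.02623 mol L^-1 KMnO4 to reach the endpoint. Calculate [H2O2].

n(KMnO4) = 0.02623 x 0.03089 = 0.0008102 mol.
From the balanced equation, 2 mol KMnO4 reacts with 5 mol H2O2, so n(H2O2) = 0.0008102 x 5/2 = 0.002026 mol.
[H2O2] = 0.002026 / 0.02734 L = 0.0741 M.

0.0741 M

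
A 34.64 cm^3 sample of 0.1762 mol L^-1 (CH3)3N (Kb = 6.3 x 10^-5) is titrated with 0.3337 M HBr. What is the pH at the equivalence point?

5.37

n((CH3)3N) = 0.1762 x 0.03464 = 0.006104 mol; V(HBr) at equivalence = 0.006104/0.3337 = 0.01829 L.
At equivalence the base is fully converted to (CH3)3NH+; total volume = 0.05293 L, so [(CH3)3NH+] = 0.006104/0.05293 = 0.1153 M.
Ka((CH3)3NH+) = Kw/Kb = 1.0e-14 / 6.3 x 10^-5 = 1.59e-10.
[H^+] = sqrt(Ka x [(CH3)3NH+]) = sqrt(1.59e-10 x 0.1153) = 4.28e-6 M.
pH = -log(4.28e-6) = 5.37.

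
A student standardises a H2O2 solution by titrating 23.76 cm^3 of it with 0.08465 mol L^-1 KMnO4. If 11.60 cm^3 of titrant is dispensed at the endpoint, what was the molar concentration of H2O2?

n(KMnO4) = 0.08465 x 0.01160 = 0.0009819 mol.
From the balanced equation, 2 mol KMnO4 reacts with 5 mol H2O2, so n(H2O2) = 0.0009819 x 5/2 = 0.002455 mol.
[H2O2] = 0.002455 / 0.02376 L = 0.103 M.

0.103 M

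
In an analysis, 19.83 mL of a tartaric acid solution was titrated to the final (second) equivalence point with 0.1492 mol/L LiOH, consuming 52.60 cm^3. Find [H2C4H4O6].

n(LiOH) = 0.1492 x 0.05260 = 0.007848 mol.
At the final (second) equivalence point, 2 mol OH^- react per mol H2C4H4O6, so n(H2C4H4O6) = 0.007848 / 2 = 0.003924 mol.
[H2C4H4O6] = 0.003924 / 0.01983 L = 0.198 M.

0.198 M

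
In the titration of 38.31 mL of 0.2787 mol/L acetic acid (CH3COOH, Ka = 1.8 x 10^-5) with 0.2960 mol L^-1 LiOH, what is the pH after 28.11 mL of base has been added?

5.29

Initial n(CH3COOH) = 0.2787 x 0.03831 = 0.01068 mol.
n(LiOH) added = 0.2960 x 0.02811 = 0.008321 mol, converting that many moles of CH3COOH to CH3COO-.
Remaining n(CH3COOH) = 0.002356 mol; n(CH3COO-) = 0.008321 mol.
By Henderson-Hasselbalch, pH = pKa + log([A^-]/[HA]) = 4.74 + log(0.008321/0.002356) = 4.74 + (+0.55) = 5.29.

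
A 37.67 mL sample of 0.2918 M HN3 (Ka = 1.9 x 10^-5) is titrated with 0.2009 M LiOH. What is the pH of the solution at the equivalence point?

8.90

n(HN3) = 0.2918 x 0.03767 = 0.01099 mol; V(LiOH) at equivalence = 0.01099/0.2009 = 0.05471 L.
At equivalence all the acid is converted to N3-; total volume = 0.03767 + 0.05471 = 0.09238 L, so [N3-] = 0.01099/0.09238 = 0.1190 M.
Kb = Kw/Ka = 1.0e-14 / 1.9 x 10^-5 = 5.26e-10.
[OH^-] = sqrt(Kb x [N3-]) = sqrt(5.26e-10 x 0.1190) = 7.91e-6 M.
pOH = 5.10, so pH = 14.00 - 5.10 = 8.90.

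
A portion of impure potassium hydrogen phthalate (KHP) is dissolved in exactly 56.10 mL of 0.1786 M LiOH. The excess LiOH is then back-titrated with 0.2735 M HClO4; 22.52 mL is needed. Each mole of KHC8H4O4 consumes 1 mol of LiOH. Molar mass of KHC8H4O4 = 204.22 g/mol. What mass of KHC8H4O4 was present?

Total n(LiOH) added = 0.1786 x 0.05610 = 0.01002 mol.
n(HClO4) used = 0.2735 x 0.02252 = 0.006159 mol, which equals the excess n(LiOH).
So n(LiOH) consumed by the sample = 0.01002 - 0.006159 = 0.003860 mol.
n(KHC8H4O4) = 0.003860 / 1 = 0.003860 mol.
mass = 0.003860 mol x 204.22 g/mol = 0.788 g.

0.788 g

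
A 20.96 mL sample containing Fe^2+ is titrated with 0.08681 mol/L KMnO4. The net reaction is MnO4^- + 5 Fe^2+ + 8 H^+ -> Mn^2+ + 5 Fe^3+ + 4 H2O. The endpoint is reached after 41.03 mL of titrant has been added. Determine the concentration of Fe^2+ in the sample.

0.850 M

n(KMnO4) = 0.08681 x 0.04103 = 0.003562 mol.
From the balanced equation, 1 mol KMnO4 reacts with 5 mol Fe^2+, so n(Fe^2+) = 0.003562 x 5/1 = 0.01781 mol.
[Fe^2+] = 0.01781 / 0.02096 L = 0.850 M.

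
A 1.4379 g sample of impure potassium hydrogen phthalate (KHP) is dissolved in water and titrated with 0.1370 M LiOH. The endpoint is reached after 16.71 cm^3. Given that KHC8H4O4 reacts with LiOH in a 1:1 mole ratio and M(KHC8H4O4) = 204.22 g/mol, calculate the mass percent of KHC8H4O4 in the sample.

32.5%

n(LiOH) = 0.1370 x 0.01671 = 0.002289 mol.
n(KHC8H4O4) = 0.002289 / 1 = 0.002289 mol.
mass of KHC8H4O4 = 0.002289 x 204.22 = 0.4675 g.
% purity = 0.4675 / 1.4379 x 100 = 32.5%.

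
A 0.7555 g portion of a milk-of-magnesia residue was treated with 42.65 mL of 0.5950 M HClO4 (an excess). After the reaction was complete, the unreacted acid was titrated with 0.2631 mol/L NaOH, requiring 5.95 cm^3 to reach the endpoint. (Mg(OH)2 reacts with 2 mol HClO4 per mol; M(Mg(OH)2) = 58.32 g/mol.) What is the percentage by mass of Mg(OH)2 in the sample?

Total n(HClO4) added = 0.5950 x 0.04265 = 0.02538 mol.
n(NaOH) used = 0.2631 x 0.005950 = 0.001565 mol, which equals the excess n(HClO4).
So n(HClO4) consumed by the sample = 0.02538 - 0.001565 = 0.02381 mol.
n(Mg(OH)2) = 0.02381 / 2 = 0.01191 mol.
mass Mg(OH)2 = 0.01191 x 58.32 = 0.6943 g, so %Mg(OH)2 = 0.6943/0.7555 x 100 = 91.9%.

91.9%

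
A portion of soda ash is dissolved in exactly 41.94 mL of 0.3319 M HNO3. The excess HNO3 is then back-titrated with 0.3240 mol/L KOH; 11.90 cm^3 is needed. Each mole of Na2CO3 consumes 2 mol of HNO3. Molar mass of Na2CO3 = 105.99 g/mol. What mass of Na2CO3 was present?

Total n(HNO3) added = 0.3319 x 0.04194 = 0.01392 mol.
n(KOH) used = 0.3240 x 0.01190 = 0.003856 mol, which equals the excess n(HNO3).
So n(HNO3) consumed by the sample = 0.01392 - 0.003856 = 0.01006 mol.
n(Na2CO3) = 0.01006 / 2 = 0.005032 mol.
mass = 0.005032 mol x 105.99 g/mol = 0.533 g.

0.533 g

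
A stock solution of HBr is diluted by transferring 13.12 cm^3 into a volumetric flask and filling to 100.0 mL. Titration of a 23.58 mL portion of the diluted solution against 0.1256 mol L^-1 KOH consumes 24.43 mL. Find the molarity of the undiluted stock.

0.992 M

n(KOH) = 0.1256 x 0.02443 = 0.003068 mol.
n(HBr) in the aliquot = 0.003068 mol.
[diluted HBr] = 0.003068 / 0.02358 = 0.1301 M.
Dilution factor = 100.0/13.12 = 7.622, so [stock] = 0.1301 x 7.622 = 0.992 M.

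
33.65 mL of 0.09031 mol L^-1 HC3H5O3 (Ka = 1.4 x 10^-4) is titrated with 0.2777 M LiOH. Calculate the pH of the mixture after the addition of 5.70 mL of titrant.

Initial n(HC3H5O3) = 0.09031 x 0.03365 = 0.003039 mol.
n(LiOH) added = 0.2777 x 0.005700 = 0.001583 mol, converting that many moles of HC3H5O3 to C3H5O3-.
Remaining n(HC3H5O3) = 0.001456 mol; n(C3H5O3-) = 0.001583 mol.
By Henderson-Hasselbalch, pH = pKa + log([A^-]/[HA]) = 3.85 + log(0.001583/0.001456) = 3.85 + (+0.04) = 3.89.

3.89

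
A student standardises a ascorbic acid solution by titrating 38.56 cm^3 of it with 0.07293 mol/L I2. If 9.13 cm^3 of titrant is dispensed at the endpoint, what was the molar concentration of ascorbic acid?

0.0173 M

n(I2) = 0.07293 x 0.009130 = 0.0006659 mol.
From the balanced equation, 1 mol I2 reacts with 1 mol ascorbic acid, so n(ascorbic acid) = 0.0006659 x 1/1 = 0.0006659 mol.
[ascorbic acid] = 0.0006659 / 0.03856 L = 0.0173 M.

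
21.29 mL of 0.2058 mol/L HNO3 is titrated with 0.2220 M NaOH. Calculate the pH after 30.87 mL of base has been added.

n(acid) = 0.2058 x 0.02129 = 0.004381 mol; n(NaOH) added = 0.2220 x 0.03087 = 0.006853 mol.
Base is in excess by 0.006853 - 0.004381 = 0.002472 mol in a total volume of 0.05216 L.
[OH^-] = 0.002472/0.05216 = 0.04739 M, so pOH = 1.32 and pH = 14.00 - 1.32 = 12.68.

12.68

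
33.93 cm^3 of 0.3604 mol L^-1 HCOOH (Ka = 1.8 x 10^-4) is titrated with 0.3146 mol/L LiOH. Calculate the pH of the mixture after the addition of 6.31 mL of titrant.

Initial n(HCOOH) = 0.3604 x 0.03393 = 0.01223 mol.
n(LiOH) added = 0.3146 x 0.006310 = 0.001985 mol, converting that many moles of HCOOH to HCOO-.
Remaining n(HCOOH) = 0.01024 mol; n(HCOO-) = 0.001985 mol.
By Henderson-Hasselbalch, pH = pKa + log([A^-]/[HA]) = 3.74 + log(0.001985/0.01024) = 3.74 + (-0.71) = 3.03.

3.03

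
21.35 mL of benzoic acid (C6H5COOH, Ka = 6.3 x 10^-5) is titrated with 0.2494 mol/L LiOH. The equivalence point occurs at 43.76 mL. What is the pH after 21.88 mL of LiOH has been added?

21.88 mL is exactly half the equivalence volume (43.76/2), i.e. the half-equivalence point.
There, n(HA) = n(A^-), so pH = pKa = -log(6.3 x 10^-5) = 4.20.

4.20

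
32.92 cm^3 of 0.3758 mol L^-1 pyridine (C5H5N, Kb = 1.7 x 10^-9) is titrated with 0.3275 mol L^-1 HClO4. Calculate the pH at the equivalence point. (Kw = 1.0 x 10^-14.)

n(C5H5N) = 0.3758 x 0.03292 = 0.01237 mol; V(HClO4) at equivalence = 0.01237/0.3275 = 0.03778 L.
At equivalence the base is fully converted to C5H5NH+; total volume = 0.07070 L, so [C5H5NH+] = 0.01237/0.07070 = 0.1750 M.
Ka(C5H5NH+) = Kw/Kb = 1.0e-14 / 1.7 x 10^-9 = 5.88e-6.
[H^+] = sqrt(Ka x [C5H5NH+]) = sqrt(5.88e-6 x 0.1750) = 0.00101 M.
pH = -log(0.00101) = 2.99.

2.99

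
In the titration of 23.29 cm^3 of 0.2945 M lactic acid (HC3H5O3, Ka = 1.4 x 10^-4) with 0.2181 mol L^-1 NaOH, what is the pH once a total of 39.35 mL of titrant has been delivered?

n(acid) = 0.2945 x 0.02329 = 0.006859 mol; n(NaOH) added = 0.2181 x 0.03935 = 0.008582 mol.
Base is in excess by 0.008582 - 0.006859 = 0.001723 mol in a total volume of 0.06264 L.
[OH^-] = 0.001723/0.06264 = 0.02751 M, so pOH = 1.56 and pH = 14.00 - 1.56 = 12.44.

12.44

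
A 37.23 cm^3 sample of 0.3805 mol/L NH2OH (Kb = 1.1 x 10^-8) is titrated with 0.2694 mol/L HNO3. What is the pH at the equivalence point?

3.42

n(NH2OH) = 0.3805 x 0.03723 = 0.01417 mol; V(HNO3) at equivalence = 0.01417/0.2694 = 0.05258 L.
At equivalence the base is fully converted to NH3OH+; total volume = 0.08981 L, so [NH3OH+] = 0.01417/0.08981 = 0.1577 M.
Ka(NH3OH+) = Kw/Kb = 1.0e-14 / 1.1 x 10^-8 = 9.09e-7.
[H^+] = sqrt(Ka x [NH3OH+]) = sqrt(9.09e-7 x 0.1577) = 0.000379 M.
pH = -log(0.000379) = 3.42.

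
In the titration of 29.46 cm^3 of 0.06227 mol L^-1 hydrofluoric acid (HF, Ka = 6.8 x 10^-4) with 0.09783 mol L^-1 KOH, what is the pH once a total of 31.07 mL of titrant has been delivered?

12.30

n(acid) = 0.06227 x 0.02946 = 0.001834 mol; n(KOH) added = 0.09783 x 0.03107 = 0.003040 mol.
Base is in excess by 0.003040 - 0.001834 = 0.001205 mol in a total volume of 0.06053 L.
[OH^-] = 0.001205/0.06053 = 0.01991 M, so pOH = 1.70 and pH = 14.00 - 1.70 = 12.30.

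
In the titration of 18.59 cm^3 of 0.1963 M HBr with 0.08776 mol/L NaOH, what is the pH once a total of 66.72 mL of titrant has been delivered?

12.41

n(acid) = 0.1963 x 0.01859 = 0.003649 mol; n(NaOH) added = 0.08776 x 0.06672 = 0.005855 mol.
Base is in excess by 0.005855 - 0.003649 = 0.002206 mol in a total volume of 0.08531 L.
[OH^-] = 0.002206/0.08531 = 0.02586 M, so pOH = 1.59 and pH = 14.00 - 1.59 = 12.41.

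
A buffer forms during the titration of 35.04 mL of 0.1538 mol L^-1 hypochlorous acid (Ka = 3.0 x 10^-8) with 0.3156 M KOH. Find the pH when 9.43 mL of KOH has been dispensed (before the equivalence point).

Initial n(HClO) = 0.1538 x 0.03504 = 0.005389 mol.
n(KOH) added = 0.3156 x 0.009430 = 0.002976 mol, converting that many moles of HClO to ClO-.
Remaining n(HClO) = 0.002413 mol; n(ClO-) = 0.002976 mol.
By Henderson-Hasselbalch, pH = pKa + log([A^-]/[HA]) = 7.52 + log(0.002976/0.002413) = 7.52 + (+0.09) = 7.61.

7.61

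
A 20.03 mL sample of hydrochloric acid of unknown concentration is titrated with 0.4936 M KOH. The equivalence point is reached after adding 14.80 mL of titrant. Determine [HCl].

0.365 M

n(KOH) delivered = 0.4936 x 0.01480 = 0.007305 mol.
For a 1:1 reaction, n(HCl) = 0.007305 mol.
[HCl] = 0.007305 mol / 0.02003 L = 0.365 M.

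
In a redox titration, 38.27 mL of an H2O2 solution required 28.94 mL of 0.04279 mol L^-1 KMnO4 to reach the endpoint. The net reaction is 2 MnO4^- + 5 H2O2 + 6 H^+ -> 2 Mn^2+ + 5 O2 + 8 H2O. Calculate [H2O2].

0.0809 M

n(KMnO4) = 0.04279 x 0.02894 = 0.001238 mol.
From the balanced equation, 2 mol KMnO4 reacts with 5 mol H2O2, so n(H2O2) = 0.001238 x 5/2 = 0.003096 mol.
[H2O2] = 0.003096 / 0.03827 L = 0.0809 M.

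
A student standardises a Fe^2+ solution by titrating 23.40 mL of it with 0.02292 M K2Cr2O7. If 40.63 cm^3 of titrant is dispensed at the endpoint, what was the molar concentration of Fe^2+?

0.239 M

n(K2Cr2O7) = 0.02292 x 0.04063 = 0.0009312 mol.
From the balanced equation, 1 mol K2Cr2O7 reacts with 6 mol Fe^2+, so n(Fe^2+) = 0.0009312 x 6/1 = 0.005587 mol.
[Fe^2+] = 0.005587 / 0.02340 L = 0.239 M.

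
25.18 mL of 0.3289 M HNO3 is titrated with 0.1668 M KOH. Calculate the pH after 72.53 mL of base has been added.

n(acid) = 0.3289 x 0.02518 = 0.008282 mol; n(KOH) added = 0.1668 x 0.07253 = 0.01210 mol.
Base is in excess by 0.01210 - 0.008282 = 0.003816 mol in a total volume of 0.09771 L.
[OH^-] = 0.003816/0.09771 = 0.03906 M, so pOH = 1.41 and pH = 14.00 - 1.41 = 12.59.

12.59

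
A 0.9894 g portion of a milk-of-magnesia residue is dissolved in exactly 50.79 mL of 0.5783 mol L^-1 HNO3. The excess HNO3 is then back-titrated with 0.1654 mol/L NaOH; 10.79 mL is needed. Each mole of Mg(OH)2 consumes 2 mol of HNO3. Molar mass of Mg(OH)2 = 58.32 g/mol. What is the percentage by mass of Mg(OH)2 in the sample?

Total n(HNO3) added = 0.5783 x 0.05079 = 0.02937 mol.
n(NaOH) used = 0.1654 x 0.01079 = 0.001785 mol, which equals the excess n(HNO3).
So n(HNO3) consumed by the sample = 0.02937 - 0.001785 = 0.02759 mol.
n(Mg(OH)2) = 0.02759 / 2 = 0.01379 mol.
mass Mg(OH)2 = 0.01379 x 58.32 = 0.8044 g, so %Mg(OH)2 = 0.8044/0.9894 x 100 = 81.3%.

81.3%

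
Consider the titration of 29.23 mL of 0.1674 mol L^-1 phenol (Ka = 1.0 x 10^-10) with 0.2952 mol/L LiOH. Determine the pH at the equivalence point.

n(C6H5OH) = 0.1674 x 0.02923 = 0.004893 mol; V(LiOH) at equivalence = 0.004893/0.2952 = 0.01658 L.
At equivalence all the acid is converted to C6H5O-; total volume = 0.02923 + 0.01658 = 0.04581 L, so [C6H5O-] = 0.004893/0.04581 = 0.1068 M.
Kb = Kw/Ka = 1.0e-14 / 1.0 x 10^-10 = 0.000100.
[OH^-] = sqrt(Kb x [C6H5O-]) = sqrt(0.000100 x 0.1068) = 0.00327 M.
pOH = 2.49, so pH = 14.00 - 2.49 = 11.51.

11.51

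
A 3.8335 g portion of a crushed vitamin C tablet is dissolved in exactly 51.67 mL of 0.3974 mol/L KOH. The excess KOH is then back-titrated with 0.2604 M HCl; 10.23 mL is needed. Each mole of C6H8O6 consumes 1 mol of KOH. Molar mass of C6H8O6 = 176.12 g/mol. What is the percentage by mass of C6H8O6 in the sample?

82.1%

Total n(KOH) added = 0.3974 x 0.05167 = 0.02053 mol.
n(HCl) used = 0.2604 x 0.01023 = 0.002664 mol, which equals the excess n(KOH).
So n(KOH) consumed by the sample = 0.02053 - 0.002664 = 0.01787 mol.
n(C6H8O6) = 0.01787 / 1 = 0.01787 mol.
mass C6H8O6 = 0.01787 x 176.12 = 3.147 g, so %C6H8O6 = 3.147/3.8335 x 100 = 82.1%.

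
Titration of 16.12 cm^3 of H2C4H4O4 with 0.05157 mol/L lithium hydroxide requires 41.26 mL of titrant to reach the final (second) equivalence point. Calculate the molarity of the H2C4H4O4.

n(LiOH) = 0.05157 x 0.04126 = 0.002128 mol.
At the final (second) equivalence point, 2 mol OH^- react per mol H2C4H4O4, so n(H2C4H4O4) = 0.002128 / 2 = 0.001064 mol.
[H2C4H4O4] = 0.001064 / 0.01612 L = 0.0660 M.

0.0660 M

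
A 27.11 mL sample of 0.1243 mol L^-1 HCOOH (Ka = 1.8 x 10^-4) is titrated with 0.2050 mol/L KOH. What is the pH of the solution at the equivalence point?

8.32

n(HCOOH) = 0.1243 x 0.02711 = 0.003370 mol; V(KOH) at equivalence = 0.003370/0.2050 = 0.01644 L.
At equivalence all the acid is converted to HCOO-; total volume = 0.02711 + 0.01644 = 0.04355 L, so [HCOO-] = 0.003370/0.04355 = 0.07738 M.
Kb = Kw/Ka = 1.0e-14 / 1.8 x 10^-4 = 5.56e-11.
[OH^-] = sqrt(Kb x [HCOO-]) = sqrt(5.56e-11 x 0.07738) = 2.07e-6 M.
pOH = 5.68, so pH = 14.00 - 5.68 = 8.32.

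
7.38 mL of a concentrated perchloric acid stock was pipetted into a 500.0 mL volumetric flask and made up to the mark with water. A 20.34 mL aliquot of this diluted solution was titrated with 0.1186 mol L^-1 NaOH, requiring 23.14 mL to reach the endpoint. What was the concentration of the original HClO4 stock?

9.14 M

n(NaOH) = 0.1186 x 0.02314 = 0.002744 mol.
n(HClO4) in the aliquot = 0.002744 mol.
[diluted HClO4] = 0.002744 / 0.02034 = 0.1349 M.
Dilution factor = 500.0/7.380 = 67.75, so [stock] = 0.1349 x 67.75 = 9.14 M.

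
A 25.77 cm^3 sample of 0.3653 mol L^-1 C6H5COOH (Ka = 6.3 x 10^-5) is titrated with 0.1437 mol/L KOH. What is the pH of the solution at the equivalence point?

n(C6H5COOH) = 0.3653 x 0.02577 = 0.009414 mol; V(KOH) at equivalence = 0.009414/0.1437 = 0.06551 L.
At equivalence all the acid is converted to C6H5COO-; total volume = 0.02577 + 0.06551 = 0.09128 L, so [C6H5COO-] = 0.009414/0.09128 = 0.1031 M.
Kb = Kw/Ka = 1.0e-14 / 6.3 x 10^-5 = 1.59e-10.
[OH^-] = sqrt(Kb x [C6H5COO-]) = sqrt(1.59e-10 x 0.1031) = 4.05e-6 M.
pOH = 5.39, so pH = 14.00 - 5.39 = 8.61.

8.61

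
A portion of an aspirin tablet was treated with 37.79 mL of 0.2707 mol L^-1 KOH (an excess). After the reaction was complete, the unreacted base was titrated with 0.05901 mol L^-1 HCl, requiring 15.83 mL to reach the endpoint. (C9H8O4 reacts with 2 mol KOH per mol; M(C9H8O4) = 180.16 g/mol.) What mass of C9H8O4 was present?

Total n(KOH) added = 0.2707 x 0.03779 = 0.01023 mol.
n(HCl) used = 0.05901 x 0.01583 = 0.0009341 mol, which equals the excess n(KOH).
So n(KOH) consumed by the sample = 0.01023 - 0.0009341 = 0.009296 mol.
n(C9H8O4) = 0.009296 / 2 = 0.004648 mol.
mass = 0.004648 mol x 180.16 g/mol = 0.837 g.

0.837 g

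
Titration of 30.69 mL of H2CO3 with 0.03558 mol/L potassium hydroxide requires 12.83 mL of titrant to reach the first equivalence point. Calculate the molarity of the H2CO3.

n(KOH) = 0.03558 x 0.01283 = 0.0004565 mol.
At the first equivalence point, 1 mol OH^- react per mol H2CO3, so n(H2CO3) = 0.0004565 / 1 = 0.0004565 mol.
[H2CO3] = 0.0004565 / 0.03069 L = 0.0149 M.

0.0149 M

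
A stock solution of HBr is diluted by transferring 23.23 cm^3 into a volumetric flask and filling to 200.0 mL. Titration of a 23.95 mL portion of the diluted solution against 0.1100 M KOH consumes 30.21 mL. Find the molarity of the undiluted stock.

n(KOH) = 0.1100 x 0.03021 = 0.003323 mol.
n(HBr) in the aliquot = 0.003323 mol.
[diluted HBr] = 0.003323 / 0.02395 = 0.1388 M.
Dilution factor = 200.0/23.23 = 8.610, so [stock] = 0.1388 x 8.610 = 1.19 M.

1.19 M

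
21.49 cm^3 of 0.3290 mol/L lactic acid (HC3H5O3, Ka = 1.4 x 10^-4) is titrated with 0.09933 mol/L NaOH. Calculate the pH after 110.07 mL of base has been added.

n(acid) = 0.3290 x 0.02149 = 0.007070 mol; n(NaOH) added = 0.09933 x 0.1101 = 0.01093 mol.
Base is in excess by 0.01093 - 0.007070 = 0.003863 mol in a total volume of 0.1316 L.
[OH^-] = 0.003863/0.1316 = 0.02936 M, so pOH = 1.53 and pH = 14.00 - 1.53 = 12.47.

12.47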